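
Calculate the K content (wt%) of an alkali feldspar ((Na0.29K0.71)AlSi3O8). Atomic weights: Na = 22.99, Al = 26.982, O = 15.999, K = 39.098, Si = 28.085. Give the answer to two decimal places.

10.14 wt%

Molar mass of (Na0.29K0.71)AlSi3O8: 0.29*22.99 + 0.71*39.098 + 1*26.982 + 3*28.085 + 8*15.999 = 273.656 g/mol.
Mass of K per formula unit: 0.71 × 39.098 = 27.760 g.
Weight fraction K = 27.760 / 273.656 = 0.1014.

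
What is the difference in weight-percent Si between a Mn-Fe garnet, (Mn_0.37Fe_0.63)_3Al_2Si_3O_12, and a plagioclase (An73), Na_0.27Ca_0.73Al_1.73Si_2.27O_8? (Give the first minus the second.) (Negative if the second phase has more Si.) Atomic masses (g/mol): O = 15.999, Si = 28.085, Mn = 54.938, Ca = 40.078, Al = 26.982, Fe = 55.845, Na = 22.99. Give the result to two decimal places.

First mineral: 84.255 g Si in 496.735 g formula = 16.96 wt% Si.
Second mineral: 63.753 g Si in 273.888 g formula = 23.28 wt% Si.
16.96% − 23.28% gives a difference of -6.32 percentage points.

-6.32 percentage points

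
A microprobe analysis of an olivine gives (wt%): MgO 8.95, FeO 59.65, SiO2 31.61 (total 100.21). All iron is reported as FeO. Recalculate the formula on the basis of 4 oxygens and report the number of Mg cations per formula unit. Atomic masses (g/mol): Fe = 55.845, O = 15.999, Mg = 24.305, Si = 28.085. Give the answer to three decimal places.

0.422 Mg apfu

MgO (M=40.304): mol = 0.22206; Mg = 0.22206, O = 0.22206.
FeO (M=71.844): mol = 0.83027; Fe = 0.83027, O = 0.83027.
SiO2 (M=60.083): mol = 0.52611; Si = 0.52611, O = 1.05222.
ΣO = 2.10455; factor = 4/ΣO = 1.90064.
Mg apfu = 0.22206 × 1.90064 = 0.422.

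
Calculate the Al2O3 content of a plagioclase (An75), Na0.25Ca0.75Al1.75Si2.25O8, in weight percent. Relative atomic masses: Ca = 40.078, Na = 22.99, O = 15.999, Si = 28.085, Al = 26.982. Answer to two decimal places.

Molar mass of Na0.25Ca0.75Al1.75Si2.25O8 = 0.25·22.99 + 0.75·40.078 + 1.75·26.982 + 2.25·28.085 + 8·15.999 = 274.208 g/mol.
Each formula unit contains 1.75 Al, equivalent to 1.75/2 = 0.8750 mol Al2O3.
M(Al2O3) = 2×26.982 + 3×15.999 = 101.961 g/mol.
Mass of Al2O3 per formula unit = 0.8750 × 101.961 = 89.216 g.
Al2O3 wt% = 89.216 / 274.208 × 100 = 32.54%.

32.54 wt%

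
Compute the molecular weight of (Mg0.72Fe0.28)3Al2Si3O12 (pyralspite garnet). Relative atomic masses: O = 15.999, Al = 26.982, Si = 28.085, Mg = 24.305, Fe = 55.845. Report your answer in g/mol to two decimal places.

M = 2.16(24.305) + 0.84(55.845) + 2(26.982) + 3(28.085) + 12(15.999)

429.62 g/mol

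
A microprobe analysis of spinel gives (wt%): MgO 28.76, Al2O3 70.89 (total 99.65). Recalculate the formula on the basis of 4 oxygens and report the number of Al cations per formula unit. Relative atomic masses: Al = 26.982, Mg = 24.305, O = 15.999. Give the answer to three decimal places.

MgO (M=40.304): mol = 0.71358; Mg = 0.71358, O = 0.71358.
Al2O3 (M=101.961): mol = 0.69527; Al = 1.39054, O = 2.08581.
ΣO = 2.79939; factor = 4/ΣO = 1.42888.
Al apfu = 1.39054 × 1.42888 = 1.987.

1.987 Al apfu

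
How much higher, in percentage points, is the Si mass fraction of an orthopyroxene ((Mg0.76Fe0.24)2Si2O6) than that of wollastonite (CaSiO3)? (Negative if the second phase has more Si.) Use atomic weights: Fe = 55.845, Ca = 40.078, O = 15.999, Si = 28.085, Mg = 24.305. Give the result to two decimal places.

1.84 percentage points

M((Mg0.76Fe0.24)2Si2O6) = 215.913 g/mol, so wt% Si = 56.170/215.913 × 100 = 26.02%.
M(CaSiO3) = 116.160 g/mol, so wt% Si = 28.085/116.160 × 100 = 24.18%.
26.02 − 24.18 = 1.84 pp.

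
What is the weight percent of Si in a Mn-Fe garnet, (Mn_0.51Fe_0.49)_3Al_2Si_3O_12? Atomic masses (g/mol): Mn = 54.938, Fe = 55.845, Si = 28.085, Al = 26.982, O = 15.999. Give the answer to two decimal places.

16.97 wt%

Formula mass = 1.53×54.938 + 1.47×55.845 + 2×26.982 + 3×28.085 + 12×15.999 = 496.354 g/mol, of which 84.255 g is Si.
So Si makes up 84.255/496.354 = 0.1697 of the mass, i.e. 16.97%.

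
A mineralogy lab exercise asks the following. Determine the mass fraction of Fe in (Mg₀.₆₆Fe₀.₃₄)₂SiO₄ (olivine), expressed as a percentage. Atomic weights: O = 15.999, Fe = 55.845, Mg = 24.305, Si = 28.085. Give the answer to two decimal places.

23.42 weight percent

Molar mass of (Mg₀.₆₆Fe₀.₃₄)₂SiO₄: 1.32×24.305 + 0.68×55.845 + 1×28.085 + 4×15.999 = 162.138 g/mol.
Mass of Fe per formula unit: 0.68 × 55.845 = 37.975 g.
Weight fraction Fe = 37.975 / 162.138 = 0.2342.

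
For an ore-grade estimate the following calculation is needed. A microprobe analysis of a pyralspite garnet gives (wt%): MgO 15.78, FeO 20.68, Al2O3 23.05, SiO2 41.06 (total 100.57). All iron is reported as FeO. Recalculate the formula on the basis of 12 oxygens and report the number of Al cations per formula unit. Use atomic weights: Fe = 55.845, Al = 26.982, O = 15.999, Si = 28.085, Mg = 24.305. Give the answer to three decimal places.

MgO: 15.78/40.304 = 0.39152 mol → 0.39152 mol Mg, 0.39152 mol O.
FeO: 20.68/71.844 = 0.28785 mol → 0.28785 mol Fe, 0.28785 mol O.
Al2O3: 23.05/101.961 = 0.22607 mol → 0.45214 mol Al, 0.67821 mol O.
SiO2: 41.06/60.083 = 0.68339 mol → 0.68339 mol Si, 1.36678 mol O.
Total oxygen = 2.72436 mol. Normalization factor = 12/2.72436 = 4.40470.
Al per 12 O = 0.45214 × 4.40470 = 1.992.

1.992 Al apfu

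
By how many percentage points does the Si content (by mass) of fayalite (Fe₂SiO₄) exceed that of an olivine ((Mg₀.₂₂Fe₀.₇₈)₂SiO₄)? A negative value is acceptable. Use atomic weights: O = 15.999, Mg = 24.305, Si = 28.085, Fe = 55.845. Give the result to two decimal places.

M(Fe₂SiO₄) = 203.771 g/mol, so wt% Si = 28.085/203.771 × 100 = 13.78%.
M((Mg₀.₂₂Fe₀.₇₈)₂SiO₄) = 189.893 g/mol, so wt% Si = 28.085/189.893 × 100 = 14.79%.
13.78 − 14.79 = -1.01 pp.

-1.01 percentage points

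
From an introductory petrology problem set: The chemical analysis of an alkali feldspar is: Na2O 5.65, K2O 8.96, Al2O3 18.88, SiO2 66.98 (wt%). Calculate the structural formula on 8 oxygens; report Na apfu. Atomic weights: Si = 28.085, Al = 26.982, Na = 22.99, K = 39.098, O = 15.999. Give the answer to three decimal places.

0.491 Na apfu

Na2O (M=61.979): mol = 0.09116; Na = 0.18232, O = 0.09116.
K2O (M=94.195): mol = 0.09512; K = 0.19024, O = 0.09512.
Al2O3 (M=101.961): mol = 0.18517; Al = 0.37034, O = 0.55551.
SiO2 (M=60.083): mol = 1.11479; Si = 1.11479, O = 2.22958.
ΣO = 2.97137; factor = 8/ΣO = 2.69236.
Na apfu = 0.18232 × 2.69236 = 0.491.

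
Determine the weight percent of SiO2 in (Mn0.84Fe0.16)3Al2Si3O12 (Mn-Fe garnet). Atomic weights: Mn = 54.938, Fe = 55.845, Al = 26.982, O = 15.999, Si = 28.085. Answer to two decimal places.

M((Mn0.84Fe0.16)3Al2Si3O12) = 495.456 g/mol; M(SiO2) = 60.083 g/mol.
Moles SiO2 per formula unit = 3 Si ÷ 1 = 3.0000.
SiO2 fraction = (3.0000 × 60.083) / 495.456 = 180.249/495.456 = 0.3638.

36.38 wt%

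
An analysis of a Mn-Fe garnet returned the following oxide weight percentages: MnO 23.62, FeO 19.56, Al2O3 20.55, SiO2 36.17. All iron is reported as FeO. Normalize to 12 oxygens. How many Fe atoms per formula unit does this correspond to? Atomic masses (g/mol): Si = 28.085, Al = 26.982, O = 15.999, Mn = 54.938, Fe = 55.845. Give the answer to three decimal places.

1.353 Fe apfu

23.62 wt% MnO ÷ 70.937 g/mol = 0.33297 mol, giving 0.33297 Mn and 0.33297 O.
19.56 wt% FeO ÷ 71.844 g/mol = 0.27226 mol, giving 0.27226 Fe and 0.27226 O.
20.55 wt% Al2O3 ÷ 101.961 g/mol = 0.20155 mol, giving 0.40310 Al and 0.60465 O.
36.17 wt% SiO2 ÷ 60.083 g/mol = 0.60200 mol, giving 0.60200 Si and 1.20400 O.
Oxygen sums to 2.41388; scaling by 12/2.41388 = 4.97125 puts the formula on 12 O.
Fe: 0.27226 × 4.97125 = 1.353 atoms per formula unit.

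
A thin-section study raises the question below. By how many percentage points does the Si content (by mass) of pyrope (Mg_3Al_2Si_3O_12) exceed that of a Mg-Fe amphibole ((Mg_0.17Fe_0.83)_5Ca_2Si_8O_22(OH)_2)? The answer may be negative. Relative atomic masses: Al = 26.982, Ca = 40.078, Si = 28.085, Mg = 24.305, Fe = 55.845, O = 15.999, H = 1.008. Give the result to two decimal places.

-2.92 percentage points

Si in Mg_3Al_2Si_3O_12: molar mass 403.122 g/mol; 3×28.085 = 84.255 g → 20.90 wt%.
Si in (Mg_0.17Fe_0.83)_5Ca_2Si_8O_22(OH)_2: molar mass 943.244 g/mol; 8×28.085 = 224.680 g → 23.82 wt%.
Difference = 20.90 − 23.82 = -2.92 percentage points.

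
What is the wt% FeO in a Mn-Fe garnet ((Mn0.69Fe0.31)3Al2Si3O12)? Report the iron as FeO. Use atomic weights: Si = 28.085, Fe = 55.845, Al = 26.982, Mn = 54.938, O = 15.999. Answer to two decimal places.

Molar mass of (Mn0.69Fe0.31)3Al2Si3O12 = 2.07*54.938 + 0.93*55.845 + 2*26.982 + 3*28.085 + 12*15.999 = 495.865 g/mol.
Each formula unit contains 0.93 Fe, equivalent to 0.93/1 = 0.9300 mol FeO.
M(FeO) = 1×55.845 + 1×15.999 = 71.844 g/mol.
Mass of FeO per formula unit = 0.9300 × 71.844 = 66.815 g.
FeO wt% = 66.815 / 495.865 × 100 = 13.47%.

13.47 wt%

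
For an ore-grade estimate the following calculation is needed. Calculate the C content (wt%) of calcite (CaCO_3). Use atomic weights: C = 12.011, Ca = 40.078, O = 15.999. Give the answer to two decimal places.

12.00 wt%

Formula mass = 1·40.078 + 1·12.011 + 3·15.999 = 100.086 g/mol, of which 12.011 g is C.
So C makes up 12.011/100.086 = 0.1200 of the mass, i.e. 12.00%.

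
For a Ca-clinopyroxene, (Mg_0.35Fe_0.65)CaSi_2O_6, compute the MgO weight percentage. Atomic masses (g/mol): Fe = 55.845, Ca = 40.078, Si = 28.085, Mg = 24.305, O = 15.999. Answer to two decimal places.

5.95 wt%

M((Mg_0.35Fe_0.65)CaSi_2O_6) = 237.048 g/mol; M(MgO) = 40.304 g/mol.
Moles MgO per formula unit = 0.35 Mg ÷ 1 = 0.3500.
MgO fraction = (0.3500 × 40.304) / 237.048 = 14.106/237.048 = 0.0595.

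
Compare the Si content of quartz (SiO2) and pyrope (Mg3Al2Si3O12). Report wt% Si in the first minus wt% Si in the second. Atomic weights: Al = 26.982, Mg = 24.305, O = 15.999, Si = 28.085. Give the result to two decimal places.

M(SiO2) = 60.083 g/mol, so wt% Si = 28.085/60.083 × 100 = 46.74%.
M(Mg3Al2Si3O12) = 403.122 g/mol, so wt% Si = 84.255/403.122 × 100 = 20.90%.
46.74 − 20.90 = 25.84 pp.

25.84 percentage points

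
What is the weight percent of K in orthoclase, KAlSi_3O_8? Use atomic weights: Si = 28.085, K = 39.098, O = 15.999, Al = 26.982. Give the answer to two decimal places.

M(KAlSi_3O_8) = 278.327 g/mol.
K contributes 1 × 39.098 = 39.098 g per mole.
39.098/278.327 = 0.1405 → 14.05%.

14.05 mass %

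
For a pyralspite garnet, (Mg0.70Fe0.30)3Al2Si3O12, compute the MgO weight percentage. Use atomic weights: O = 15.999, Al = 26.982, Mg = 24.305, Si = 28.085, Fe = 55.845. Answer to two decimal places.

Formula mass = 431.508 g/mol.
2.10 Mg → 2.1000 mol MgO per formula unit; M(MgO) = 40.304, so MgO mass = 84.638 g.
84.638/431.508 × 100 = 19.61 wt%.

19.61 wt%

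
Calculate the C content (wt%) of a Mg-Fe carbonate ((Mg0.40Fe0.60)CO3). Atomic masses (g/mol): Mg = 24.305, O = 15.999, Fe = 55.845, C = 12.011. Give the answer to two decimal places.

11.63 wt%

M((Mg0.40Fe0.60)CO3) = 103.237 g/mol.
C contributes 1 × 12.011 = 12.011 g per mole.
12.011/103.237 = 0.1163 → 11.63%.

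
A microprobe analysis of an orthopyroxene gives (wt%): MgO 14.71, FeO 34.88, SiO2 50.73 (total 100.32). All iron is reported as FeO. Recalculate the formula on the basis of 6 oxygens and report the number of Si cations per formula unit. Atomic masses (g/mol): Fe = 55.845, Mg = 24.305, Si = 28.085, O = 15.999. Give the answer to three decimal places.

MgO: 14.71/40.304 = 0.36498 mol → 0.36498 mol Mg, 0.36498 mol O.
FeO: 34.88/71.844 = 0.48550 mol → 0.48550 mol Fe, 0.48550 mol O.
SiO2: 50.73/60.083 = 0.84433 mol → 0.84433 mol Si, 1.68866 mol O.
Total oxygen = 2.53914 mol. Normalization factor = 6/2.53914 = 2.36300.
Si per 6 O = 0.84433 × 2.36300 = 1.995.

1.995 Si apfu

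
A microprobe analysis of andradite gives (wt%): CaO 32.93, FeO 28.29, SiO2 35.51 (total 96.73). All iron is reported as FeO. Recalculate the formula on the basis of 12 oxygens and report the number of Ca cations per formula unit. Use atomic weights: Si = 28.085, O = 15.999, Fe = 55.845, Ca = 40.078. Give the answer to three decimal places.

CaO (M=56.077): mol = 0.58723; Ca = 0.58723, O = 0.58723.
FeO (M=71.844): mol = 0.39377; Fe = 0.39377, O = 0.39377.
SiO2 (M=60.083): mol = 0.59102; Si = 0.59102, O = 1.18204.
ΣO = 2.16304; factor = 12/ΣO = 5.54775.
Ca apfu = 0.58723 × 5.54775 = 3.258.

3.258 Ca apfu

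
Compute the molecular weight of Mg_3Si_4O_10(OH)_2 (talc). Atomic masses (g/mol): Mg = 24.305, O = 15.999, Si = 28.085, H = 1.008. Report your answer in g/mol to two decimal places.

379.26 g/mol

The formula mass is the sum 3·24.305 + 4·28.085 + 12·15.999 + 2·1.008.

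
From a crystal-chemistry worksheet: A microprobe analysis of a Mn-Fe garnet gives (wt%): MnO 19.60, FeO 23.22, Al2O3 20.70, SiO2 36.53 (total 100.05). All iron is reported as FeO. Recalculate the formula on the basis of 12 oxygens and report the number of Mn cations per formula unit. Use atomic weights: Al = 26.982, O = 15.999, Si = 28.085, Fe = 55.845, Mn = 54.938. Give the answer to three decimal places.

MnO (M=70.937): mol = 0.27630; Mn = 0.27630, O = 0.27630.
FeO (M=71.844): mol = 0.32320; Fe = 0.32320, O = 0.32320.
Al2O3 (M=101.961): mol = 0.20302; Al = 0.40604, O = 0.60906.
SiO2 (M=60.083): mol = 0.60799; Si = 0.60799, O = 1.21598.
ΣO = 2.42454; factor = 12/ΣO = 4.94939.
Mn apfu = 0.27630 × 4.94939 = 1.368.

1.368 Mn apfu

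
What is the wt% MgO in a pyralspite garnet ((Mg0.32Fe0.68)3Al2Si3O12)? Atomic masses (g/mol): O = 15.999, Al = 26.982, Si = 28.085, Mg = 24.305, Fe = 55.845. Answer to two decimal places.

8.28 wt%

Molar mass of (Mg0.32Fe0.68)3Al2Si3O12 = 0.96*24.305 + 2.04*55.845 + 2*26.982 + 3*28.085 + 12*15.999 = 467.464 g/mol.
Each formula unit contains 0.96 Mg, equivalent to 0.96/1 = 0.9600 mol MgO.
M(MgO) = 1×24.305 + 1×15.999 = 40.304 g/mol.
Mass of MgO per formula unit = 0.9600 × 40.304 = 38.692 g.
MgO wt% = 38.692 / 467.464 × 100 = 8.28%.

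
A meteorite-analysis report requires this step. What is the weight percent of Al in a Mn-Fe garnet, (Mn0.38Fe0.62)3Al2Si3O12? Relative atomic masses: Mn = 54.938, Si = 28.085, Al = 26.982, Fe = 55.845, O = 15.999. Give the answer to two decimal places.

Formula mass = 1.14×54.938 + 1.86×55.845 + 2×26.982 + 3×28.085 + 12×15.999 = 496.708 g/mol, of which 53.964 g is Al.
So Al makes up 53.964/496.708 = 0.1086 of the mass, i.e. 10.86%.

10.86 weight percent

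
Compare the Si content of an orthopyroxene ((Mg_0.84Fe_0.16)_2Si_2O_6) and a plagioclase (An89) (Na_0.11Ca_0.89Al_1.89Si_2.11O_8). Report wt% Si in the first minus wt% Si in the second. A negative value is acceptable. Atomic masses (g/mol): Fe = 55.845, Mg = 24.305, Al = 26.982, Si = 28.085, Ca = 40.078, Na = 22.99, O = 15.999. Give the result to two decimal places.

5.20 percentage points

First mineral: 56.170 g Si in 210.867 g formula = 26.64 wt% Si.
Second mineral: 59.259 g Si in 276.446 g formula = 21.44 wt% Si.
26.64% − 21.44% gives a difference of 5.20 percentage points.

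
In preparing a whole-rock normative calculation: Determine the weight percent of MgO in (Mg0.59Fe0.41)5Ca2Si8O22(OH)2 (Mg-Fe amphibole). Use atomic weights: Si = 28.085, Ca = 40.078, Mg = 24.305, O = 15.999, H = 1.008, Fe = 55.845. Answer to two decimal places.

13.56 wt%

Molar mass of (Mg0.59Fe0.41)5Ca2Si8O22(OH)2 = 2.95×24.305 + 2.05×55.845 + 2×40.078 + 8×28.085 + 24×15.999 + 2×1.008 = 877.010 g/mol.
Each formula unit contains 2.95 Mg, equivalent to 2.95/1 = 2.9500 mol MgO.
M(MgO) = 1×24.305 + 1×15.999 = 40.304 g/mol.
Mass of MgO per formula unit = 2.9500 × 40.304 = 118.897 g.
MgO wt% = 118.897 / 877.010 × 100 = 13.56%.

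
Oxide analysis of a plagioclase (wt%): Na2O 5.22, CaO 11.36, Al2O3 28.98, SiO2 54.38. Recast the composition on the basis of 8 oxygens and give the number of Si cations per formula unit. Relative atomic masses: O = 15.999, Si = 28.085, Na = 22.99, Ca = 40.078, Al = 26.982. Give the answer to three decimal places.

Na2O: 5.22/61.979 = 0.08422 mol → 0.16844 mol Na, 0.08422 mol O.
CaO: 11.36/56.077 = 0.20258 mol → 0.20258 mol Ca, 0.20258 mol O.
Al2O3: 28.98/101.961 = 0.28423 mol → 0.56846 mol Al, 0.85269 mol O.
SiO2: 54.38/60.083 = 0.90508 mol → 0.90508 mol Si, 1.81016 mol O.
Total oxygen = 2.94965 mol. Normalization factor = 8/2.94965 = 2.71219.
Si per 8 O = 0.90508 × 2.71219 = 2.455.

2.455 Si apfu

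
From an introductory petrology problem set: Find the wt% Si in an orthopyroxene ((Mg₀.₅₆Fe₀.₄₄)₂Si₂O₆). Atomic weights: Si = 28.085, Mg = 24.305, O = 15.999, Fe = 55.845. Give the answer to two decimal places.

24.58 weight percent

M((Mg₀.₅₆Fe₀.₄₄)₂Si₂O₆) = 228.529 g/mol.
Si contributes 2 × 28.085 = 56.170 g per mole.
56.170/228.529 = 0.2458 → 24.58%.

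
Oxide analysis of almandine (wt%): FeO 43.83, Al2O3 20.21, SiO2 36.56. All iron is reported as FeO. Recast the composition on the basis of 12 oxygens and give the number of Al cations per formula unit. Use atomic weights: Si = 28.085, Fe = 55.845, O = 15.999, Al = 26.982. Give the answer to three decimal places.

1.964 Al apfu

FeO: 43.83/71.844 = 0.61007 mol → 0.61007 mol Fe, 0.61007 mol O.
Al2O3: 20.21/101.961 = 0.19821 mol → 0.39642 mol Al, 0.59463 mol O.
SiO2: 36.56/60.083 = 0.60849 mol → 0.60849 mol Si, 1.21698 mol O.
Total oxygen = 2.42168 mol. Normalization factor = 12/2.42168 = 4.95524.
Al per 12 O = 0.39642 × 4.95524 = 1.964.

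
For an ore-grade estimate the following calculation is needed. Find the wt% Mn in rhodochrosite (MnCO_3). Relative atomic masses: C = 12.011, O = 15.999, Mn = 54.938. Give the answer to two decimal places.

47.79 weight percent

Molar mass of MnCO_3: 1*54.938 + 1*12.011 + 3*15.999 = 114.946 g/mol.
Mass of Mn per formula unit: 1 × 54.938 = 54.938 g.
Weight fraction Mn = 54.938 / 114.946 = 0.4779.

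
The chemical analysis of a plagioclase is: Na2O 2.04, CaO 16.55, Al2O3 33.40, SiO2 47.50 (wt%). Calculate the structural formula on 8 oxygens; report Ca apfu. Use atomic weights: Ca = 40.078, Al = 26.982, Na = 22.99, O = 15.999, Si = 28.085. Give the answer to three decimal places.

Na2O: 2.04/61.979 = 0.03291 mol → 0.06582 mol Na, 0.03291 mol O.
CaO: 16.55/56.077 = 0.29513 mol → 0.29513 mol Ca, 0.29513 mol O.
Al2O3: 33.40/101.961 = 0.32758 mol → 0.65516 mol Al, 0.98274 mol O.
SiO2: 47.50/60.083 = 0.79057 mol → 0.79057 mol Si, 1.58114 mol O.
Total oxygen = 2.89192 mol. Normalization factor = 8/2.89192 = 2.76633.
Ca per 8 O = 0.29513 × 2.76633 = 0.816.

0.816 Ca apfu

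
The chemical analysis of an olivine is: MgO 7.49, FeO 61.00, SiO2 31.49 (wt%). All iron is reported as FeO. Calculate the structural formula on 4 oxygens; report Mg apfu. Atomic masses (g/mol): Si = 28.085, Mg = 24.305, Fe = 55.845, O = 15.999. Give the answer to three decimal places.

0.357 Mg apfu

7.49 wt% MgO ÷ 40.304 g/mol = 0.18584 mol, giving 0.18584 Mg and 0.18584 O.
61.00 wt% FeO ÷ 71.844 g/mol = 0.84906 mol, giving 0.84906 Fe and 0.84906 O.
31.49 wt% SiO2 ÷ 60.083 g/mol = 0.52411 mol, giving 0.52411 Si and 1.04822 O.
Oxygen sums to 2.08312; scaling by 4/2.08312 = 1.92020 puts the formula on 4 O.
Mg: 0.18584 × 1.92020 = 0.357 atoms per formula unit.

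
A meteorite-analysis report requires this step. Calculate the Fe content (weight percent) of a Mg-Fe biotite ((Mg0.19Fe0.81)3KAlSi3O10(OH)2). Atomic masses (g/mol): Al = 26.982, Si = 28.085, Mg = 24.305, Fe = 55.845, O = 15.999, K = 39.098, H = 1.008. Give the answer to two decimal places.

27.48 weight percent

M((Mg0.19Fe0.81)3KAlSi3O10(OH)2) = 493.896 g/mol.
Fe contributes 2.43 × 55.845 = 135.703 g per mole.
135.703/493.896 = 0.2748 → 27.48%.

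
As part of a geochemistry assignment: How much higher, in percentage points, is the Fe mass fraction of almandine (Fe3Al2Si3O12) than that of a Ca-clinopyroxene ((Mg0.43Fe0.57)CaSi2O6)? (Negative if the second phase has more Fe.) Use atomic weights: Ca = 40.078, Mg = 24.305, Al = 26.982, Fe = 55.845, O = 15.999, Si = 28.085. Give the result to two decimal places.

First mineral: 167.535 g Fe in 497.742 g formula = 33.66 wt% Fe.
Second mineral: 31.832 g Fe in 234.525 g formula = 13.57 wt% Fe.
33.66% − 13.57% gives a difference of 20.09 percentage points.

20.09 percentage points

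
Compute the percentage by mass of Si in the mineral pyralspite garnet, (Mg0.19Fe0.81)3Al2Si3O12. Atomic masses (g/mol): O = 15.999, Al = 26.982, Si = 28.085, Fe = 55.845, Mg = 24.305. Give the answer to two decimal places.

M((Mg0.19Fe0.81)3Al2Si3O12) = 479.764 g/mol.
Si contributes 3 × 28.085 = 84.255 g per mole.
84.255/479.764 = 0.1756 → 17.56%.

17.56 mass %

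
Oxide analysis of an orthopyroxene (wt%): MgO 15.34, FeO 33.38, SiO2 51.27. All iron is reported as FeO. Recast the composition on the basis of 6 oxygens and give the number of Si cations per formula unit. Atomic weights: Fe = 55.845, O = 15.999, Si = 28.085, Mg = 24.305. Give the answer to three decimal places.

2.006 Si apfu

MgO (M=40.304): mol = 0.38061; Mg = 0.38061, O = 0.38061.
FeO (M=71.844): mol = 0.46462; Fe = 0.46462, O = 0.46462.
SiO2 (M=60.083): mol = 0.85332; Si = 0.85332, O = 1.70664.
ΣO = 2.55187; factor = 6/ΣO = 2.35122.
Si apfu = 0.85332 × 2.35122 = 2.006.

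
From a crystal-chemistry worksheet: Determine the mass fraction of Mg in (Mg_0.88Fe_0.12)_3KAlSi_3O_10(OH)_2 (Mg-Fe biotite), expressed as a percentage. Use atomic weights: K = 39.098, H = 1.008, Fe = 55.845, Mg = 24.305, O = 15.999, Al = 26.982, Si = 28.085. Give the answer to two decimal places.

14.97 mass %

M((Mg_0.88Fe_0.12)_3KAlSi_3O_10(OH)_2) = 428.608 g/mol.
Mg contributes 2.64 × 24.305 = 64.165 g per mole.
64.165/428.608 = 0.1497 → 14.97%.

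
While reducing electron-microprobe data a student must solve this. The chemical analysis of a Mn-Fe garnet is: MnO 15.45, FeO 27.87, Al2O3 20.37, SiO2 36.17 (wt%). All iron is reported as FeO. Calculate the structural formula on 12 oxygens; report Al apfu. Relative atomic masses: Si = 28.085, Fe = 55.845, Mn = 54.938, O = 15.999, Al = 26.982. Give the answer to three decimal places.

MnO (M=70.937): mol = 0.21780; Mn = 0.21780, O = 0.21780.
FeO (M=71.844): mol = 0.38792; Fe = 0.38792, O = 0.38792.
Al2O3 (M=101.961): mol = 0.19978; Al = 0.39956, O = 0.59934.
SiO2 (M=60.083): mol = 0.60200; Si = 0.60200, O = 1.20400.
ΣO = 2.40906; factor = 12/ΣO = 4.98120.
Al apfu = 0.39956 × 4.98120 = 1.990.

1.990 Al apfu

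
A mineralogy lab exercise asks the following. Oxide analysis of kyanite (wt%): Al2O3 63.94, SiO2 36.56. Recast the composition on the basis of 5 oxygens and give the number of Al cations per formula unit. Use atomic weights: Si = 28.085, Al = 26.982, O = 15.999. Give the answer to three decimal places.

2.024 Al apfu

Al2O3 (M=101.961): mol = 0.62710; Al = 1.25420, O = 1.88130.
SiO2 (M=60.083): mol = 0.60849; Si = 0.60849, O = 1.21698.
ΣO = 3.09828; factor = 5/ΣO = 1.61380.
Al apfu = 1.25420 × 1.61380 = 2.024.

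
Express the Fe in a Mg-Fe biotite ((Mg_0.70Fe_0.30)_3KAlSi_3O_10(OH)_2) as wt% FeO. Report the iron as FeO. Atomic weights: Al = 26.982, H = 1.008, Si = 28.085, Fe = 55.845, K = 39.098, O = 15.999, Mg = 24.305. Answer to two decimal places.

Formula mass = 445.640 g/mol.
0.90 Fe → 0.9000 mol FeO per formula unit; M(FeO) = 71.844, so FeO mass = 64.660 g.
64.660/445.640 × 100 = 14.51 wt%.

14.51 wt%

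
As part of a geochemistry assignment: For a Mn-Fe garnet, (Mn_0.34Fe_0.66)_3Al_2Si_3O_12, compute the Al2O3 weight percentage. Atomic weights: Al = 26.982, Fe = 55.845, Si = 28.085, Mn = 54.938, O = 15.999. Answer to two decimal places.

20.52 wt%

Formula mass = 496.817 g/mol.
2 Al → 1.0000 mol Al2O3 per formula unit; M(Al2O3) = 101.961, so Al2O3 mass = 101.961 g.
101.961/496.817 × 100 = 20.52 wt%.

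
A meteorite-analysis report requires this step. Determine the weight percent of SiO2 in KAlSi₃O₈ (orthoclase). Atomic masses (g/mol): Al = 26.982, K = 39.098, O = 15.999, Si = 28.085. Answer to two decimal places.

64.76 wt%

Formula mass = 278.327 g/mol.
3 Si → 3.0000 mol SiO2 per formula unit; M(SiO2) = 60.083, so SiO2 mass = 180.249 g.
180.249/278.327 × 100 = 64.76 wt%.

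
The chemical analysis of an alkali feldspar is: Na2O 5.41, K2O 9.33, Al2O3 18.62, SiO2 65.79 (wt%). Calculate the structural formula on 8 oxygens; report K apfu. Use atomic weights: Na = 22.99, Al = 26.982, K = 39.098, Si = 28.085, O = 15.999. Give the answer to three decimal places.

0.542 K apfu

5.41 wt% Na2O ÷ 61.979 g/mol = 0.08729 mol, giving 0.17458 Na and 0.08729 O.
9.33 wt% K2O ÷ 94.195 g/mol = 0.09905 mol, giving 0.19810 K and 0.09905 O.
18.62 wt% Al2O3 ÷ 101.961 g/mol = 0.18262 mol, giving 0.36524 Al and 0.54786 O.
65.79 wt% SiO2 ÷ 60.083 g/mol = 1.09499 mol, giving 1.09499 Si and 2.18998 O.
Oxygen sums to 2.92418; scaling by 8/2.92418 = 2.73581 puts the formula on 8 O.
K: 0.19810 × 2.73581 = 0.542 atoms per formula unit.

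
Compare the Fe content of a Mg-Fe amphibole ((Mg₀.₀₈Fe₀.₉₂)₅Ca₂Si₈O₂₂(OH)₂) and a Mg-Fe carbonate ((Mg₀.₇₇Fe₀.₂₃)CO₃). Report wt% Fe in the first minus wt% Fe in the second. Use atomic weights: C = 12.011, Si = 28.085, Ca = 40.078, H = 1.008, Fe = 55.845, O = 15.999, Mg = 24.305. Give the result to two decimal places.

Fe in (Mg₀.₀₈Fe₀.₉₂)₅Ca₂Si₈O₂₂(OH)₂: molar mass 957.437 g/mol; 4.60×55.845 = 256.887 g → 26.83 wt%.
Fe in (Mg₀.₇₇Fe₀.₂₃)CO₃: molar mass 91.567 g/mol; 0.23×55.845 = 12.844 g → 14.03 wt%.
Difference = 26.83 − 14.03 = 12.80 percentage points.

12.80 percentage points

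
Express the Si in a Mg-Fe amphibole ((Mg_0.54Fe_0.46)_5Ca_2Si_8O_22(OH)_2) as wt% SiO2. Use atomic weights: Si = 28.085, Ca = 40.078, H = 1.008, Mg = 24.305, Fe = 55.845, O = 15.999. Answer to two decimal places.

54.32 wt%

Molar mass of (Mg_0.54Fe_0.46)_5Ca_2Si_8O_22(OH)_2 = 2.70×24.305 + 2.30×55.845 + 2×40.078 + 8×28.085 + 24×15.999 + 2×1.008 = 884.895 g/mol.
Each formula unit contains 8 Si, equivalent to 8/1 = 8.0000 mol SiO2.
M(SiO2) = 1×28.085 + 2×15.999 = 60.083 g/mol.
Mass of SiO2 per formula unit = 8.0000 × 60.083 = 480.664 g.
SiO2 wt% = 480.664 / 884.895 × 100 = 54.32%.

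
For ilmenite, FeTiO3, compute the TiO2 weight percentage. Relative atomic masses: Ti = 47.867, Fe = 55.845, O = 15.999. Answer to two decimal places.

52.64 wt%

Formula mass = 151.709 g/mol.
1 Ti → 1.0000 mol TiO2 per formula unit; M(TiO2) = 79.865, so TiO2 mass = 79.865 g.
79.865/151.709 × 100 = 52.64 wt%.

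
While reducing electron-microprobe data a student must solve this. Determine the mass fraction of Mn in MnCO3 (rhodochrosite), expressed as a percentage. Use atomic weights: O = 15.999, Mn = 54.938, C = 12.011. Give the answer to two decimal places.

47.79 weight percent

Molar mass of MnCO3: 1*54.938 + 1*12.011 + 3*15.999 = 114.946 g/mol.
Mass of Mn per formula unit: 1 × 54.938 = 54.938 g.
Weight fraction Mn = 54.938 / 114.946 = 0.4779.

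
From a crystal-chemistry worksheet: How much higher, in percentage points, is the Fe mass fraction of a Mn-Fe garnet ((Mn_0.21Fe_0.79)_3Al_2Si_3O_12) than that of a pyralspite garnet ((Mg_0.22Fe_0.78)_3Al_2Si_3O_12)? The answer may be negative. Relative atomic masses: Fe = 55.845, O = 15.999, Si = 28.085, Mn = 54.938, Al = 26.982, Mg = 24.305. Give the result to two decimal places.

First mineral: 132.353 g Fe in 497.171 g formula = 26.62 wt% Fe.
Second mineral: 130.677 g Fe in 476.926 g formula = 27.40 wt% Fe.
26.62% − 27.40% gives a difference of -0.78 percentage points.

-0.78 percentage points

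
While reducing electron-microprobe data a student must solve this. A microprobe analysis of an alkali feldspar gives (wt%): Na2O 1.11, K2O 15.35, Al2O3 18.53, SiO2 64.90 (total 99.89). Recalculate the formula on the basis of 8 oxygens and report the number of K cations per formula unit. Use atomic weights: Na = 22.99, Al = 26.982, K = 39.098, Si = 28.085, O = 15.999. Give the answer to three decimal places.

0.903 K apfu

1.11 wt% Na2O ÷ 61.979 g/mol = 0.01791 mol, giving 0.03582 Na and 0.01791 O.
15.35 wt% K2O ÷ 94.195 g/mol = 0.16296 mol, giving 0.32592 K and 0.16296 O.
18.53 wt% Al2O3 ÷ 101.961 g/mol = 0.18174 mol, giving 0.36348 Al and 0.54522 O.
64.90 wt% SiO2 ÷ 60.083 g/mol = 1.08017 mol, giving 1.08017 Si and 2.16034 O.
Oxygen sums to 2.88643; scaling by 8/2.88643 = 2.77159 puts the formula on 8 O.
K: 0.32592 × 2.77159 = 0.903 atoms per formula unit.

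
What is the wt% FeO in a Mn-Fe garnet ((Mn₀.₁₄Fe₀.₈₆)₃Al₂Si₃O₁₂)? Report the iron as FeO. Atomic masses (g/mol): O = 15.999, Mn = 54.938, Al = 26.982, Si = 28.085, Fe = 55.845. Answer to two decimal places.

37.27 wt%

Molar mass of (Mn₀.₁₄Fe₀.₈₆)₃Al₂Si₃O₁₂ = 0.42·54.938 + 2.58·55.845 + 2·26.982 + 3·28.085 + 12·15.999 = 497.361 g/mol.
Each formula unit contains 2.58 Fe, equivalent to 2.58/1 = 2.5800 mol FeO.
M(FeO) = 1×55.845 + 1×15.999 = 71.844 g/mol.
Mass of FeO per formula unit = 2.5800 × 71.844 = 185.358 g.
FeO wt% = 185.358 / 497.361 × 100 = 37.27%.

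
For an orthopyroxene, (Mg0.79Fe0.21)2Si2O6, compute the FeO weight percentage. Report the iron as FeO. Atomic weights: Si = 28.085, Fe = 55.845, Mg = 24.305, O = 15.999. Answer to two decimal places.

14.10 wt%

Molar mass of (Mg0.79Fe0.21)2Si2O6 = 1.58*24.305 + 0.42*55.845 + 2*28.085 + 6*15.999 = 214.021 g/mol.
Each formula unit contains 0.42 Fe, equivalent to 0.42/1 = 0.4200 mol FeO.
M(FeO) = 1×55.845 + 1×15.999 = 71.844 g/mol.
Mass of FeO per formula unit = 0.4200 × 71.844 = 30.174 g.
FeO wt% = 30.174 / 214.021 × 100 = 14.10%.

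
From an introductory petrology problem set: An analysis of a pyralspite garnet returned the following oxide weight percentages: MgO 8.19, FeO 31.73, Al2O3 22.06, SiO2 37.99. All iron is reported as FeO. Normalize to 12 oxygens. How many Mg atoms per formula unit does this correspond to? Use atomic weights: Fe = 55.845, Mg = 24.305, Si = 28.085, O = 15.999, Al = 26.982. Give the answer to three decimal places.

0.953 Mg apfu

MgO (M=40.304): mol = 0.20321; Mg = 0.20321, O = 0.20321.
FeO (M=71.844): mol = 0.44165; Fe = 0.44165, O = 0.44165.
Al2O3 (M=101.961): mol = 0.21636; Al = 0.43272, O = 0.64908.
SiO2 (M=60.083): mol = 0.63229; Si = 0.63229, O = 1.26458.
ΣO = 2.55852; factor = 12/ΣO = 4.69021.
Mg apfu = 0.20321 × 4.69021 = 0.953.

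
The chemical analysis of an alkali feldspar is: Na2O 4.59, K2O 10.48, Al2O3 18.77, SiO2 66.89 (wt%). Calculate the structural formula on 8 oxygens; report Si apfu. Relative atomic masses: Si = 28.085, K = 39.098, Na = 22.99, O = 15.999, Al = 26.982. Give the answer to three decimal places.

Na2O (M=61.979): mol = 0.07406; Na = 0.14812, O = 0.07406.
K2O (M=94.195): mol = 0.11126; K = 0.22252, O = 0.11126.
Al2O3 (M=101.961): mol = 0.18409; Al = 0.36818, O = 0.55227.
SiO2 (M=60.083): mol = 1.11329; Si = 1.11329, O = 2.22658.
ΣO = 2.96417; factor = 8/ΣO = 2.69890.
Si apfu = 1.11329 × 2.69890 = 3.005.

3.005 Si apfu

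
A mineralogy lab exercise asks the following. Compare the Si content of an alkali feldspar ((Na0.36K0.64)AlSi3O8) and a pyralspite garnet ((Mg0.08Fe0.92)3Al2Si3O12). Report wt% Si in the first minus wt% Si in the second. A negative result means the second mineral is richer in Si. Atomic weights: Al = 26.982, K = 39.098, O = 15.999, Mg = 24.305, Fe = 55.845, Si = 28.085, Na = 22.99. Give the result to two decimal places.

First mineral: 84.255 g Si in 272.528 g formula = 30.92 wt% Si.
Second mineral: 84.255 g Si in 490.172 g formula = 17.19 wt% Si.
30.92% − 17.19% gives a difference of 13.73 percentage points.

13.73 percentage points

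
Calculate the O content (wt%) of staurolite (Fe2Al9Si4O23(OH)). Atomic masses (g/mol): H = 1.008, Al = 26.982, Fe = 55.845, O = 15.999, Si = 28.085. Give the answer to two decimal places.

M(Fe2Al9Si4O23(OH)) = 851.852 g/mol.
O contributes 24 × 15.999 = 383.976 g per mole.
383.976/851.852 = 0.4508 → 45.08%.

45.08 wt%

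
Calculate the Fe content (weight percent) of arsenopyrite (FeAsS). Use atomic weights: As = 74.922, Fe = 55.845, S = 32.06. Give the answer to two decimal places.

34.30 weight percent

Molar mass of FeAsS: 1*55.845 + 1*74.922 + 1*32.06 = 162.827 g/mol.
Mass of Fe per formula unit: 1 × 55.845 = 55.845 g.
Weight fraction Fe = 55.845 / 162.827 = 0.3430.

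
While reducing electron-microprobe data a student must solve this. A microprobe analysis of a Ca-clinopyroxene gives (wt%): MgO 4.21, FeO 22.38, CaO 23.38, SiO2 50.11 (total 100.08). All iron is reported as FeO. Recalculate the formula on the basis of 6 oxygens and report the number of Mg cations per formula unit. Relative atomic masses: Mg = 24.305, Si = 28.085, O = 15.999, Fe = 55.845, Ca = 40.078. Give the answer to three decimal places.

0.251 Mg apfu

MgO (M=40.304): mol = 0.10446; Mg = 0.10446, O = 0.10446.
FeO (M=71.844): mol = 0.31151; Fe = 0.31151, O = 0.31151.
CaO (M=56.077): mol = 0.41693; Ca = 0.41693, O = 0.41693.
SiO2 (M=60.083): mol = 0.83401; Si = 0.83401, O = 1.66802.
ΣO = 2.50092; factor = 6/ΣO = 2.39912.
Mg apfu = 0.10446 × 2.39912 = 0.251.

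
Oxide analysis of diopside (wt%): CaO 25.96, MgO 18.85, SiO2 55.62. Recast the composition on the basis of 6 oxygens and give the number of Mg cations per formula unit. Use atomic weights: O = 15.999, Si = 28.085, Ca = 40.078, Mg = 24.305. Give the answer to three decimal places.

1.009 Mg apfu

CaO (M=56.077): mol = 0.46293; Ca = 0.46293, O = 0.46293.
MgO (M=40.304): mol = 0.46770; Mg = 0.46770, O = 0.46770.
SiO2 (M=60.083): mol = 0.92572; Si = 0.92572, O = 1.85144.
ΣO = 2.78207; factor = 6/ΣO = 2.15667.
Mg apfu = 0.46770 × 2.15667 = 1.009.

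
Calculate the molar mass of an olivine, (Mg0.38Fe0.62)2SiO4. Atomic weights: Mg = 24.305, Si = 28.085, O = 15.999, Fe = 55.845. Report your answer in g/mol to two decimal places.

179.80 g/mol

The formula mass is the sum 0.76·24.305 + 1.24·55.845 + 1·28.085 + 4·15.999.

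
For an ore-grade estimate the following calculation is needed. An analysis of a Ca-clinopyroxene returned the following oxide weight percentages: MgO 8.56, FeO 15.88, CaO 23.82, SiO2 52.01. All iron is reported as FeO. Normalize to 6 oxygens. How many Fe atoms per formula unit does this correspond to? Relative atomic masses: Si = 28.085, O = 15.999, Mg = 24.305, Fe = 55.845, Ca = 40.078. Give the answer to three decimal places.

MgO (M=40.304): mol = 0.21239; Mg = 0.21239, O = 0.21239.
FeO (M=71.844): mol = 0.22103; Fe = 0.22103, O = 0.22103.
CaO (M=56.077): mol = 0.42477; Ca = 0.42477, O = 0.42477.
SiO2 (M=60.083): mol = 0.86564; Si = 0.86564, O = 1.73128.
ΣO = 2.58947; factor = 6/ΣO = 2.31708.
Fe apfu = 0.22103 × 2.31708 = 0.512.

0.512 Fe apfu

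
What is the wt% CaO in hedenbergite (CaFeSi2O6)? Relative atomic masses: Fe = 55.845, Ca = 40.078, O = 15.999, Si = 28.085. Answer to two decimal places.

22.60 wt%

Molar mass of CaFeSi2O6 = 1·40.078 + 1·55.845 + 2·28.085 + 6·15.999 = 248.087 g/mol.
Each formula unit contains 1 Ca, equivalent to 1/1 = 1.0000 mol CaO.
M(CaO) = 1×40.078 + 1×15.999 = 56.077 g/mol.
Mass of CaO per formula unit = 1.0000 × 56.077 = 56.077 g.
CaO wt% = 56.077 / 248.087 × 100 = 22.60%.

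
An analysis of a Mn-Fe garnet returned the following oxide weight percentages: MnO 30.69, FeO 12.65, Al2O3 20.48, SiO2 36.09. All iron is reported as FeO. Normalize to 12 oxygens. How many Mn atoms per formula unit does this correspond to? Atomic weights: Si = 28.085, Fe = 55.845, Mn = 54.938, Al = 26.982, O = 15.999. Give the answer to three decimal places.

MnO: 30.69/70.937 = 0.43264 mol → 0.43264 mol Mn, 0.43264 mol O.
FeO: 12.65/71.844 = 0.17608 mol → 0.17608 mol Fe, 0.17608 mol O.
Al2O3: 20.48/101.961 = 0.20086 mol → 0.40172 mol Al, 0.60258 mol O.
SiO2: 36.09/60.083 = 0.60067 mol → 0.60067 mol Si, 1.20134 mol O.
Total oxygen = 2.41264 mol. Normalization factor = 12/2.41264 = 4.97380.
Mn per 12 O = 0.43264 × 4.97380 = 2.152.

2.152 Mn apfu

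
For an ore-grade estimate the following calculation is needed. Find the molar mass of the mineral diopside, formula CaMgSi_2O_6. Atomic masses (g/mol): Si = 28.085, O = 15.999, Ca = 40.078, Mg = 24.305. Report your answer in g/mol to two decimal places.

216.55 g/mol

Ca: 1 × 40.078 = 40.0780
Mg: 1 × 24.305 = 24.3050
Si: 2 × 28.085 = 56.1700
O: 6 × 15.999 = 95.9940
Summing the contributions gives the formula mass.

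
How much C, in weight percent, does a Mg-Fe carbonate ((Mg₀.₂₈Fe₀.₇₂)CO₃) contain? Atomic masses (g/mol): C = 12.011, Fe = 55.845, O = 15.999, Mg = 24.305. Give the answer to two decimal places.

11.22 weight percent

Formula mass = 0.28·24.305 + 0.72·55.845 + 1·12.011 + 3·15.999 = 107.022 g/mol, of which 12.011 g is C.
So C makes up 12.011/107.022 = 0.1122 of the mass, i.e. 11.22%.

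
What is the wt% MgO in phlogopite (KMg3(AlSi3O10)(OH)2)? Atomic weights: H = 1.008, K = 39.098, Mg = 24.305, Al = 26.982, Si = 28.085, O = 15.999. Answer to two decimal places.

28.98 wt%

Molar mass of KMg3(AlSi3O10)(OH)2 = 1*39.098 + 3*24.305 + 1*26.982 + 3*28.085 + 12*15.999 + 2*1.008 = 417.254 g/mol.
Each formula unit contains 3 Mg, equivalent to 3/1 = 3.0000 mol MgO.
M(MgO) = 1×24.305 + 1×15.999 = 40.304 g/mol.
Mass of MgO per formula unit = 3.0000 × 40.304 = 120.912 g.
MgO wt% = 120.912 / 417.254 × 100 = 28.98%.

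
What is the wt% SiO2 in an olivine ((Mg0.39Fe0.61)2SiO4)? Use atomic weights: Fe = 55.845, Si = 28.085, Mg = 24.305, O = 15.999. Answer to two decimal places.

33.53 wt%

Formula mass = 179.170 g/mol.
1 Si → 1.0000 mol SiO2 per formula unit; M(SiO2) = 60.083, so SiO2 mass = 60.083 g.
60.083/179.170 × 100 = 33.53 wt%.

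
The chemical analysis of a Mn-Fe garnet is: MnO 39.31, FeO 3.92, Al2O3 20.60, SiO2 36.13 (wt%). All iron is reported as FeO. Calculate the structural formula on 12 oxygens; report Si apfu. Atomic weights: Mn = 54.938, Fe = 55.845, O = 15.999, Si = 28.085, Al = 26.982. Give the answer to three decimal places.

2.985 Si apfu

39.31 wt% MnO ÷ 70.937 g/mol = 0.55415 mol, giving 0.55415 Mn and 0.55415 O.
3.92 wt% FeO ÷ 71.844 g/mol = 0.05456 mol, giving 0.05456 Fe and 0.05456 O.
20.60 wt% Al2O3 ÷ 101.961 g/mol = 0.20204 mol, giving 0.40408 Al and 0.60612 O.
36.13 wt% SiO2 ÷ 60.083 g/mol = 0.60133 mol, giving 0.60133 Si and 1.20266 O.
Oxygen sums to 2.41749; scaling by 12/2.41749 = 4.96383 puts the formula on 12 O.
Si: 0.60133 × 4.96383 = 2.985 atoms per formula unit.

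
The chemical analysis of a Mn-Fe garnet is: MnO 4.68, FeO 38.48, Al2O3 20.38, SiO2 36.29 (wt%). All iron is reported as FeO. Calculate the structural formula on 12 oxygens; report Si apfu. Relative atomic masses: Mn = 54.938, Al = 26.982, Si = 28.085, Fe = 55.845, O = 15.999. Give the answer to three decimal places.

4.68 wt% MnO ÷ 70.937 g/mol = 0.06597 mol, giving 0.06597 Mn and 0.06597 O.
38.48 wt% FeO ÷ 71.844 g/mol = 0.53560 mol, giving 0.53560 Fe and 0.53560 O.
20.38 wt% Al2O3 ÷ 101.961 g/mol = 0.19988 mol, giving 0.39976 Al and 0.59964 O.
36.29 wt% SiO2 ÷ 60.083 g/mol = 0.60400 mol, giving 0.60400 Si and 1.20800 O.
Oxygen sums to 2.40921; scaling by 12/2.40921 = 4.98089 puts the formula on 12 O.
Si: 0.60400 × 4.98089 = 3.008 atoms per formula unit.

3.008 Si apfu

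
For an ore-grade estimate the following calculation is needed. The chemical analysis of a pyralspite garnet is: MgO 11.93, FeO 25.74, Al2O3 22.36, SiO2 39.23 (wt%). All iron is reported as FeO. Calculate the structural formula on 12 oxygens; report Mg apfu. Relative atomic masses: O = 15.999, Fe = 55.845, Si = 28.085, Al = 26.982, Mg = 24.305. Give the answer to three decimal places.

1.357 Mg apfu

MgO (M=40.304): mol = 0.29600; Mg = 0.29600, O = 0.29600.
FeO (M=71.844): mol = 0.35828; Fe = 0.35828, O = 0.35828.
Al2O3 (M=101.961): mol = 0.21930; Al = 0.43860, O = 0.65790.
SiO2 (M=60.083): mol = 0.65293; Si = 0.65293, O = 1.30586.
ΣO = 2.61804; factor = 12/ΣO = 4.58358.
Mg apfu = 0.29600 × 4.58358 = 1.357.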